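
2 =2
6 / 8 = 0.75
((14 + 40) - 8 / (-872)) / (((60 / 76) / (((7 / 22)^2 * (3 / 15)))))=5480797 / 3956700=1.39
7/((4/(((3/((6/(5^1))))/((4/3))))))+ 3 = 201/32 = 6.28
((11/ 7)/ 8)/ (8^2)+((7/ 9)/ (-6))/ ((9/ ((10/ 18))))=-38663/ 7838208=-0.00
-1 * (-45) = 45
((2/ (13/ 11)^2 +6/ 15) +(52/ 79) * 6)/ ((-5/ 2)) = -771864/ 333775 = -2.31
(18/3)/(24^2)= 0.01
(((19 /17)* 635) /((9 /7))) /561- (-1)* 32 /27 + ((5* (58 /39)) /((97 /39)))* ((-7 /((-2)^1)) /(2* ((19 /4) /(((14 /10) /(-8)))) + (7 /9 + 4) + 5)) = 5016772291 /2593949556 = 1.93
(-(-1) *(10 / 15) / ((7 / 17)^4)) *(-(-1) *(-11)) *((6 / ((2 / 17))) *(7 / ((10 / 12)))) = -187421124 / 1715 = -109283.45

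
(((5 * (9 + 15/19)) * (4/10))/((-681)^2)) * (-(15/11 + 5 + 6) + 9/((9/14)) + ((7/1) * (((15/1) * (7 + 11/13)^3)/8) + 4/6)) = 57015533188/212946529653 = 0.27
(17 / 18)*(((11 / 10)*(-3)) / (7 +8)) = -187 / 900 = -0.21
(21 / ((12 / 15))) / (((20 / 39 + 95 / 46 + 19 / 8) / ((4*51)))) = 38427480 / 35543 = 1081.15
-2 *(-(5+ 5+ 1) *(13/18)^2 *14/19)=13013/1539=8.46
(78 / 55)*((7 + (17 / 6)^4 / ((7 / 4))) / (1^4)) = 1292161 / 20790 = 62.15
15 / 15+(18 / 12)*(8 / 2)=7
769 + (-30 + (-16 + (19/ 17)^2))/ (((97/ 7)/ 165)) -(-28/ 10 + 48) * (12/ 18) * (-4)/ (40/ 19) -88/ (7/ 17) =1172688364/ 14717325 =79.68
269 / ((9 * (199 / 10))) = 2690 / 1791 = 1.50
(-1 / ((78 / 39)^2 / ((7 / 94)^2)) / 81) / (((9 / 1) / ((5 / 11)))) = -245 / 283423536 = -0.00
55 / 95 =11 / 19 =0.58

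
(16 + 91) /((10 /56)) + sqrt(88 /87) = 2 * sqrt(1914) /87 + 2996 /5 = 600.21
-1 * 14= -14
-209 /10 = -20.90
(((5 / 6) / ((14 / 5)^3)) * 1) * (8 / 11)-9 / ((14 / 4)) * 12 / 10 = -346147 / 113190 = -3.06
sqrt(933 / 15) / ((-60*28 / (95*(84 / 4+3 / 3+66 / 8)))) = -2299*sqrt(1555) / 6720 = -13.49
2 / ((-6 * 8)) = -1 / 24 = -0.04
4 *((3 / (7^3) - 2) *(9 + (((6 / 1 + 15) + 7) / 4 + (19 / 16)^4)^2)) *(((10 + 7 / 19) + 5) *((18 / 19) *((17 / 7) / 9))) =-2809.89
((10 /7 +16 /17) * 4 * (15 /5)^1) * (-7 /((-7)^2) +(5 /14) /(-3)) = -7.45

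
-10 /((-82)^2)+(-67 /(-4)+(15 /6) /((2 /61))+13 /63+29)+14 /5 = 132383899 /1059030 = 125.00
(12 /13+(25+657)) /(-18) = -4439 /117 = -37.94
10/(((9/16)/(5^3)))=20000/9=2222.22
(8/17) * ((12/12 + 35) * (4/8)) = 144/17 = 8.47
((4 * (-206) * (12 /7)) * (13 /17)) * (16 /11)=-2056704 /1309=-1571.20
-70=-70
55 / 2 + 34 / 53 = 2983 / 106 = 28.14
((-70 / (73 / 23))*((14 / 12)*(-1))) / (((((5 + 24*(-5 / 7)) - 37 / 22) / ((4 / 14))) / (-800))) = 198352000 / 466251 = 425.42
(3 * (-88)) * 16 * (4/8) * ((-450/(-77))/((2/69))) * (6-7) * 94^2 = 26338348800/7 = 3762621257.14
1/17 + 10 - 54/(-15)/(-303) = 86253/8585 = 10.05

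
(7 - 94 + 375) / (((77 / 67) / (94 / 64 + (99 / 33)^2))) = 2623.44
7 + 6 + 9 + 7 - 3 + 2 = 28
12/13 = 0.92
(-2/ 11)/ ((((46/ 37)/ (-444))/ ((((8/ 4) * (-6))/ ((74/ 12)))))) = -31968/ 253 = -126.36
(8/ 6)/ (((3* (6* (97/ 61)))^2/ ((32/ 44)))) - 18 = -452674858/ 25150257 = -18.00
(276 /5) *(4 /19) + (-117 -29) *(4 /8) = -5831 /95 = -61.38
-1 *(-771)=771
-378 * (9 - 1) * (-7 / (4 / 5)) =26460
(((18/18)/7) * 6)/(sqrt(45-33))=0.25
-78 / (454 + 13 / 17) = -442 / 2577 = -0.17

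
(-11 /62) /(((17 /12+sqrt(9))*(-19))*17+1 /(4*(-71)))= 2343 /18839506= 0.00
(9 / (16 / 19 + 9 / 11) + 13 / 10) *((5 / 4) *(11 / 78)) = 1.18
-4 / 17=-0.24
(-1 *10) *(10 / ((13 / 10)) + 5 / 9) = -9650 / 117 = -82.48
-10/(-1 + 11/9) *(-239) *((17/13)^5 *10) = 152705620350/371293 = 411280.63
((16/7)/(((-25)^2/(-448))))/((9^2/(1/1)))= -1024/50625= -0.02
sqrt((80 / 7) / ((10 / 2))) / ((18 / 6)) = 4* sqrt(7) / 21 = 0.50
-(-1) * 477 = 477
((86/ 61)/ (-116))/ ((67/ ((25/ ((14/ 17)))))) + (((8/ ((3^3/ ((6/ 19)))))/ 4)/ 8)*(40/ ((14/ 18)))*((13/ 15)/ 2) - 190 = -35929629803/ 189162708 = -189.94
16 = 16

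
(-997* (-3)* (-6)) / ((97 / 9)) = -161514 / 97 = -1665.09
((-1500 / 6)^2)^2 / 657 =3906250000 / 657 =5945586.00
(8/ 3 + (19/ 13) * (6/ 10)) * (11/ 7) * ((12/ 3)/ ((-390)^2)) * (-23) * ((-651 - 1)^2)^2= -31592860619085568/ 51904125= -608677260.60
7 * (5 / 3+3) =98 / 3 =32.67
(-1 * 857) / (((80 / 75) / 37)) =-475635 / 16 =-29727.19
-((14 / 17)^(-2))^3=-3.21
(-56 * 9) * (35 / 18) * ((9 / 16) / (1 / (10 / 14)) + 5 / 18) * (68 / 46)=-984.48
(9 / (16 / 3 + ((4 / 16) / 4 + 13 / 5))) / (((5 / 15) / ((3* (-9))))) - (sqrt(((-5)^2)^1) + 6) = -196069 / 1919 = -102.17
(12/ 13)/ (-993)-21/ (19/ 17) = -1536247/ 81757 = -18.79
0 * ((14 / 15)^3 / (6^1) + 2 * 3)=0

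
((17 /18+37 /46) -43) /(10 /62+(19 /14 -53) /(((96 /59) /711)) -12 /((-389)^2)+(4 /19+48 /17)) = 5796267850350656 /3170377090982956095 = 0.00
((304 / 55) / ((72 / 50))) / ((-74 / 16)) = -0.83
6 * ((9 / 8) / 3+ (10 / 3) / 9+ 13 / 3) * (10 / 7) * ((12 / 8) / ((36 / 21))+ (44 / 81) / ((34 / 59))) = 109826155 / 1388016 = 79.12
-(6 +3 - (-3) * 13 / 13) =-12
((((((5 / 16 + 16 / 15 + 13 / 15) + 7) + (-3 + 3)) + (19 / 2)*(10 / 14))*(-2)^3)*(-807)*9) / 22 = 65204793 / 1540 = 42340.77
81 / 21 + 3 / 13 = 372 / 91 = 4.09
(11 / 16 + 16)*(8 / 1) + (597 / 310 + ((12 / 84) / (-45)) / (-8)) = 2115899 / 15624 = 135.43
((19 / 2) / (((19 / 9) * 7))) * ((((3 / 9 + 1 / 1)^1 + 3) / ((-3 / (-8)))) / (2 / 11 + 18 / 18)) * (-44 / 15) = -1936 / 105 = -18.44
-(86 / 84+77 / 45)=-1723 / 630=-2.73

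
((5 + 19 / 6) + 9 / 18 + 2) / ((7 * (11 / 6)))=64 / 77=0.83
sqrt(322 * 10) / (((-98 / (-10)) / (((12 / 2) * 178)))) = 10680 * sqrt(805) / 49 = 6184.05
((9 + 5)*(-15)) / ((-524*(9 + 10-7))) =35 / 1048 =0.03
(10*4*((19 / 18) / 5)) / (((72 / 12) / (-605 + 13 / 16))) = -183673 / 216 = -850.34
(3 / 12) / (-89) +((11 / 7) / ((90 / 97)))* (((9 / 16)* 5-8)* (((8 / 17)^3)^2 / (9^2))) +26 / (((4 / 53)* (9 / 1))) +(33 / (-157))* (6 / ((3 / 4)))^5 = -235766928870232998529 / 34422210122072220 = -6849.27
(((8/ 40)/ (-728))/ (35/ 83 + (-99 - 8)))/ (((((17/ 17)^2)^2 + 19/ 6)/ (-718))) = -89391/ 201246500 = -0.00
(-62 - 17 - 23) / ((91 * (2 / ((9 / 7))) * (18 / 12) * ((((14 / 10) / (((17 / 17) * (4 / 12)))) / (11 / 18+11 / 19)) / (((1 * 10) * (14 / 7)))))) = -691900 / 254163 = -2.72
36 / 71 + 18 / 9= 178 / 71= 2.51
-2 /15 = -0.13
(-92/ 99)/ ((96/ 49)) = -1127/ 2376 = -0.47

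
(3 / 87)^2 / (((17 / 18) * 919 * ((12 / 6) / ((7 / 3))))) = 21 / 13138943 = 0.00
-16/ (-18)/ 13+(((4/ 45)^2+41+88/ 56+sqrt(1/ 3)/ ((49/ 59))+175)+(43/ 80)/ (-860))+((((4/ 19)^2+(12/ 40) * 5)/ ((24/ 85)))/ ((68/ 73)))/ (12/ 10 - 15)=59 * sqrt(3)/ 147+10635415075057/ 48961130400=217.92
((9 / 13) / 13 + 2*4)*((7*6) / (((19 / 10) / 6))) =3429720 / 3211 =1068.12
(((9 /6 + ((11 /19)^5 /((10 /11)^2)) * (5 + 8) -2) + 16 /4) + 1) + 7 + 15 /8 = 7130231271 /495219800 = 14.40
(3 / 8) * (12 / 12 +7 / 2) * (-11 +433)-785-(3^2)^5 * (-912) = 430820921 / 8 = 53852615.12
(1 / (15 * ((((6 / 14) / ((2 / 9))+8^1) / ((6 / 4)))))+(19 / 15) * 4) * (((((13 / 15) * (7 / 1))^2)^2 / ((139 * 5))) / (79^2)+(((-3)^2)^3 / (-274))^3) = -180094423310234751738787 / 1883613380404430475000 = -95.61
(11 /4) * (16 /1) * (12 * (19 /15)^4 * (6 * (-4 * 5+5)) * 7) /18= -160555472 /3375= -47571.99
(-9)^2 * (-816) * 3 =-198288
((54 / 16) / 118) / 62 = 27 / 58528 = 0.00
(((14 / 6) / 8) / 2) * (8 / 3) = 0.39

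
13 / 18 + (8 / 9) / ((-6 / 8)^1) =-25 / 54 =-0.46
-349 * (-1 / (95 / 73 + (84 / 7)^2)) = 2.40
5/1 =5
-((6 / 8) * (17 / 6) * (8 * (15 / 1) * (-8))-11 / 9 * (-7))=18283 / 9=2031.44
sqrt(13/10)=sqrt(130)/10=1.14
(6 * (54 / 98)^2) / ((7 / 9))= 39366 / 16807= 2.34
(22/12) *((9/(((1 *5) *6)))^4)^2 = 24057/200000000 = 0.00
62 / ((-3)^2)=62 / 9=6.89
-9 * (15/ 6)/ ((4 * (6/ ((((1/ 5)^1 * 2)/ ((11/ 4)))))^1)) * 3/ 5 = -9/ 110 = -0.08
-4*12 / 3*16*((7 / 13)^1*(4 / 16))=-448 / 13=-34.46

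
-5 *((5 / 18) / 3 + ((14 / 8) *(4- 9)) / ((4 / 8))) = 2350 / 27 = 87.04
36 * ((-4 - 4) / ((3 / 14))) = -1344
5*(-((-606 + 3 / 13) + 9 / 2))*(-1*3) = -234495 / 26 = -9019.04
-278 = -278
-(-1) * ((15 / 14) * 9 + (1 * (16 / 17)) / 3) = 7109 / 714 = 9.96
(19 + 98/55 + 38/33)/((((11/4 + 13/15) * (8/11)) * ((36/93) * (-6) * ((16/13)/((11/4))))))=-73931/9216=-8.02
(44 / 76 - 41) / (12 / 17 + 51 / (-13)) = 56576 / 4503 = 12.56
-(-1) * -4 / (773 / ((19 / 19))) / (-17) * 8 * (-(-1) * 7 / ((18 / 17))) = 112 / 6957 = 0.02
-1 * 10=-10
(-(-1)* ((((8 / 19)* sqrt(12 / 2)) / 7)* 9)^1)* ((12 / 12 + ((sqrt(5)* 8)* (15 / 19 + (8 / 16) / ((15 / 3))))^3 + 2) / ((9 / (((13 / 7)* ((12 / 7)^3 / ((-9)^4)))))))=6656* sqrt(6) / 25865973 + 2056143405056* sqrt(30) / 13306103160525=0.85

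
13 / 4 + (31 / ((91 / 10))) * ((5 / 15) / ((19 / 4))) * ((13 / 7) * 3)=17063 / 3724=4.58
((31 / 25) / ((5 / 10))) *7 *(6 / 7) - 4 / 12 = 1091 / 75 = 14.55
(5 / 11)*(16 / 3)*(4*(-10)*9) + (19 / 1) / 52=-498991 / 572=-872.36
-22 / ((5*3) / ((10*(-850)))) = 37400 / 3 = 12466.67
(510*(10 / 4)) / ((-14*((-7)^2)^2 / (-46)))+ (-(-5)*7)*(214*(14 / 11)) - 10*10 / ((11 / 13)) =1740855495 / 184877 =9416.29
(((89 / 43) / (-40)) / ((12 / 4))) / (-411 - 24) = 89 / 2244600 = 0.00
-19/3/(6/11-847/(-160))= -33440/30831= -1.08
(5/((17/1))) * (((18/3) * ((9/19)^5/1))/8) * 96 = 21257640/42093683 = 0.51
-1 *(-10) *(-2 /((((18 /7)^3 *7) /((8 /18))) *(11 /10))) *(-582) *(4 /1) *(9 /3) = 3802400 /8019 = 474.17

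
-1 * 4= -4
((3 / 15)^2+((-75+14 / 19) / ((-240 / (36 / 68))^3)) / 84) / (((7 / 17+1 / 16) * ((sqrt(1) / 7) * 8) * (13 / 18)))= 9446279361 / 92445184000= 0.10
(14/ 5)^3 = 21.95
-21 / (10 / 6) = -63 / 5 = -12.60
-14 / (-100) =7 / 50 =0.14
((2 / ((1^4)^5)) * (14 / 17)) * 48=1344 / 17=79.06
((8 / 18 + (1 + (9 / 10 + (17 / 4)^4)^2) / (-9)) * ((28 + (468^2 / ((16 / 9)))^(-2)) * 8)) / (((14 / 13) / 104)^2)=-74524399211654774286421 / 2999878156800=-24842475366.12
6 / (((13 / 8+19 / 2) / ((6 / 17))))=288 / 1513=0.19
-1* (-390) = 390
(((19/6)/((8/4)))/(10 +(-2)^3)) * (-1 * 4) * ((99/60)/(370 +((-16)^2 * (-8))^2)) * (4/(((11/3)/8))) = -0.00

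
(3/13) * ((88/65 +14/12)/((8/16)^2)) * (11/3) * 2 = 43252/2535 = 17.06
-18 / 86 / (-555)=3 / 7955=0.00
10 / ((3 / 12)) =40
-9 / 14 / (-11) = 9 / 154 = 0.06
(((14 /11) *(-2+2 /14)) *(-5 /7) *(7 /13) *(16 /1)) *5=800 /11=72.73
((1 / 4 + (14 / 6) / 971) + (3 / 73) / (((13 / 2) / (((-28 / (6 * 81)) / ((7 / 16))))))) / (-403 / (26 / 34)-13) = -75108667 / 161221965840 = -0.00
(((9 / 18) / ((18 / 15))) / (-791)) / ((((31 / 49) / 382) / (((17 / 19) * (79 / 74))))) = -8977955 / 29551308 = -0.30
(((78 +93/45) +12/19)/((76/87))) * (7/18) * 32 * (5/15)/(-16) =-4668797/194940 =-23.95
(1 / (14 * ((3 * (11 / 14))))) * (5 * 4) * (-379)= -7580 / 33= -229.70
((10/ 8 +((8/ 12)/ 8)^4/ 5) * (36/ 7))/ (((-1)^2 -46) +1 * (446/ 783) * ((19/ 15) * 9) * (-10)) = -3758429/ 64272320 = -0.06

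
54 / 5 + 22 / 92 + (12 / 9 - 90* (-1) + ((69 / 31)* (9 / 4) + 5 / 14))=107.74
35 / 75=7 / 15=0.47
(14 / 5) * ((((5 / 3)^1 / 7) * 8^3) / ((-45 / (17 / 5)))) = -17408 / 675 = -25.79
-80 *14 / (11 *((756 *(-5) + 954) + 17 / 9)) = 1440 / 39941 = 0.04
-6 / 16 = -3 / 8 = -0.38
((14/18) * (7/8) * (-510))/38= -4165/456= -9.13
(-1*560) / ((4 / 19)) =-2660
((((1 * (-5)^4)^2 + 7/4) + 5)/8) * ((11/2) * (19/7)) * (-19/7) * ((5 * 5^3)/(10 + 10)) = -775599339625/12544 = -61830304.50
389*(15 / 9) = 1945 / 3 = 648.33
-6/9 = -2/3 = -0.67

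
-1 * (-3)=3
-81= -81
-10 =-10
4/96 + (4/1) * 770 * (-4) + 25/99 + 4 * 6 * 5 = -9662167/792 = -12199.71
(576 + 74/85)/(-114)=-24517/4845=-5.06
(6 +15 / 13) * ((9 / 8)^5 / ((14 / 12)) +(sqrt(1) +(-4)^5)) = -10894826961 / 1490944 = -7307.33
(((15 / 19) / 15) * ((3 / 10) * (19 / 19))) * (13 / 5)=39 / 950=0.04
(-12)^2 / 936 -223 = -2897 / 13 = -222.85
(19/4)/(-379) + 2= 3013/1516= 1.99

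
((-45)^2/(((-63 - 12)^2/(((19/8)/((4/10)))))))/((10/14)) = 1197/400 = 2.99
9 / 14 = 0.64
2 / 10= 1 / 5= 0.20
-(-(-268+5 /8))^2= -71489.39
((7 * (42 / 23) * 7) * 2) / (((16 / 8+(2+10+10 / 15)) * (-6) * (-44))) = 1029 / 22264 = 0.05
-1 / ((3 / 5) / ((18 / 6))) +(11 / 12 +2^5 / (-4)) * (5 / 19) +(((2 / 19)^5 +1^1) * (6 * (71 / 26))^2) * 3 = 798.51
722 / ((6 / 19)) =6859 / 3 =2286.33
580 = 580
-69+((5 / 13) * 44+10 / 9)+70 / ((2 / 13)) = 404.03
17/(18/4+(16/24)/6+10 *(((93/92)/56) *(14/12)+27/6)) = 112608/330019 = 0.34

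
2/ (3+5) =1/ 4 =0.25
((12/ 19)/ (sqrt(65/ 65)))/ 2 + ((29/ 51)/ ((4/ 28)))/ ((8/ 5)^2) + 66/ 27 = 802811/ 186048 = 4.32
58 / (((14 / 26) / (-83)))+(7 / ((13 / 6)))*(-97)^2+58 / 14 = 21462.16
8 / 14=4 / 7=0.57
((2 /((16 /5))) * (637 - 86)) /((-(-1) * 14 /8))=2755 /14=196.79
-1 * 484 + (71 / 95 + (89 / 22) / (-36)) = -36368383 / 75240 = -483.37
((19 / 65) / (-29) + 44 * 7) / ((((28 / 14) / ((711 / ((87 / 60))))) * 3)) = 25170.21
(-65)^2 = 4225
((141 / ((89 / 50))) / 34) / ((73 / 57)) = 200925 / 110449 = 1.82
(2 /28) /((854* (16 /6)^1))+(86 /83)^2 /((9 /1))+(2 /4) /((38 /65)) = 109811287889 /112675161312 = 0.97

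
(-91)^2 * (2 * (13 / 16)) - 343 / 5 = 535521 / 40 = 13388.02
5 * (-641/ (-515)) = 641/ 103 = 6.22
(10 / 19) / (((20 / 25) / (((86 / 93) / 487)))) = 1075 / 860529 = 0.00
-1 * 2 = -2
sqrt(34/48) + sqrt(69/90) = sqrt(102)/12 + sqrt(690)/30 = 1.72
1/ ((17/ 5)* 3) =5/ 51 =0.10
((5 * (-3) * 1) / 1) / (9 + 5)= -1.07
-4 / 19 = -0.21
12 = 12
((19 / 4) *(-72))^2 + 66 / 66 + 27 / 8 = 116968.38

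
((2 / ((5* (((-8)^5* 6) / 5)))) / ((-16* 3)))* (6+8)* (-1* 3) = -7 / 786432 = -0.00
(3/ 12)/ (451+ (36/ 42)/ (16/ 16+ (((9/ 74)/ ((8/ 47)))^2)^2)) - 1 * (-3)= 5875908664252579/ 1958274926678740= 3.00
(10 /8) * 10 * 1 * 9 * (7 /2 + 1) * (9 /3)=6075 /4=1518.75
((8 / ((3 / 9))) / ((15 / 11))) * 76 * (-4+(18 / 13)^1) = -227392 / 65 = -3498.34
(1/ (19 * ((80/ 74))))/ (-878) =-37/ 667280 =-0.00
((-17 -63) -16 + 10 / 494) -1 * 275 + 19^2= -2465 / 247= -9.98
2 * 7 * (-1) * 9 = -126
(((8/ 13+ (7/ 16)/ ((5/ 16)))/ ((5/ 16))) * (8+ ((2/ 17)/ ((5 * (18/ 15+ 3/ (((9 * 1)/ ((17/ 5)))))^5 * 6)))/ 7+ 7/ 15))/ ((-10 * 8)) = -33274580854/ 48750804375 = -0.68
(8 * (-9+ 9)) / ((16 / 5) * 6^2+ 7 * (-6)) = 0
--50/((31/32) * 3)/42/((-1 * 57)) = -800/111321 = -0.01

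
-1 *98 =-98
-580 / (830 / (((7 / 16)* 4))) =-203 / 166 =-1.22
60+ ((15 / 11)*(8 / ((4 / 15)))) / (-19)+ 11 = 14389 / 209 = 68.85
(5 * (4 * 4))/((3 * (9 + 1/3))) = 20/7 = 2.86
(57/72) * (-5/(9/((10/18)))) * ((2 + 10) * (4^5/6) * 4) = -486400/243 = -2001.65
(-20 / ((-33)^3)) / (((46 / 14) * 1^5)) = 140 / 826551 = 0.00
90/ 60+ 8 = 9.50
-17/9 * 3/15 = -17/45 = -0.38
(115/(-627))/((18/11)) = -115/1026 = -0.11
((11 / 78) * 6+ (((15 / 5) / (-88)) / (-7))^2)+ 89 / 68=180717909 / 83859776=2.16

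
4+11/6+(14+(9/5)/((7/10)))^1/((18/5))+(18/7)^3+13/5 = 927317/30870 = 30.04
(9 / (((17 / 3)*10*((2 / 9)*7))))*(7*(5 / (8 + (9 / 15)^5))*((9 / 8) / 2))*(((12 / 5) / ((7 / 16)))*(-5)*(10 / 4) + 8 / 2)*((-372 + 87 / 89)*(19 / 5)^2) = 368243137888875 / 4277577808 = 86086.84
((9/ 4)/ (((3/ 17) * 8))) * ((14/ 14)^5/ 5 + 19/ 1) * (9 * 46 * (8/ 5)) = 506736/ 25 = 20269.44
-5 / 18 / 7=-5 / 126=-0.04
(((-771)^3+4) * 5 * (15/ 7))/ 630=-2291570035/ 294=-7794455.90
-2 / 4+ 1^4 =1 / 2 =0.50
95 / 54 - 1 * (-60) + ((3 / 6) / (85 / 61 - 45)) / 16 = 141935953 / 2298240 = 61.76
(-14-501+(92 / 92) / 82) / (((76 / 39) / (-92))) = 37879413 / 1558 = 24312.85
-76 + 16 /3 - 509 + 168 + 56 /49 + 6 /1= -8495 /21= -404.52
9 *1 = 9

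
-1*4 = -4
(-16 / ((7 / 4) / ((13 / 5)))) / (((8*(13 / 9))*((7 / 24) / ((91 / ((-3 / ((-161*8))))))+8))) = -0.26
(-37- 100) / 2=-137 / 2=-68.50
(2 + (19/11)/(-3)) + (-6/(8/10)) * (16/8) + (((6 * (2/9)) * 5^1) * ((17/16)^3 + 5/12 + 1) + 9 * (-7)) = -5994859/101376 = -59.13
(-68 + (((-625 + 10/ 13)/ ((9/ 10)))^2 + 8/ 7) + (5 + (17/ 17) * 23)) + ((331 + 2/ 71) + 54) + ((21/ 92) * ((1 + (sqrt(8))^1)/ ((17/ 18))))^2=35721 * sqrt(2)/ 152881 + 222544727644304381/ 462273617988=481413.76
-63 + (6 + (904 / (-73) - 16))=-6233 / 73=-85.38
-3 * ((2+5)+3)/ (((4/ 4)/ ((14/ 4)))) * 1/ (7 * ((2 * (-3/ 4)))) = 10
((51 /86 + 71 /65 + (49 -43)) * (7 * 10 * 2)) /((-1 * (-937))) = 1.15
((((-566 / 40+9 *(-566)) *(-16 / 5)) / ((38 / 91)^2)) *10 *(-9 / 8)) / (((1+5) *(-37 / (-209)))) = -1469388921 / 1480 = -992830.35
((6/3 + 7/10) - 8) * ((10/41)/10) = -53/410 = -0.13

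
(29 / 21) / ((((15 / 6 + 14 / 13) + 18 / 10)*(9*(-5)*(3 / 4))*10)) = -1508 / 1981665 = -0.00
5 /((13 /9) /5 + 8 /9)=225 /53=4.25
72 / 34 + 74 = 1294 / 17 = 76.12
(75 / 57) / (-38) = -25 / 722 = -0.03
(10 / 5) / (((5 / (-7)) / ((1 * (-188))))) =2632 / 5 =526.40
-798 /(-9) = 266 /3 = 88.67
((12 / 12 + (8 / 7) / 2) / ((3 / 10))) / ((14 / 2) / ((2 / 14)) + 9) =55 / 609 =0.09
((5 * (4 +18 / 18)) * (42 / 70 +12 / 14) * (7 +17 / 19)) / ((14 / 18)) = 344250 / 931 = 369.76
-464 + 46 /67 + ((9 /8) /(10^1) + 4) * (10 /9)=-2212981 /4824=-458.74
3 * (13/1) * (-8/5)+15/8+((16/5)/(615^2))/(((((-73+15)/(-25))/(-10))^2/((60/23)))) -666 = -2834804472689/3901869960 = -726.52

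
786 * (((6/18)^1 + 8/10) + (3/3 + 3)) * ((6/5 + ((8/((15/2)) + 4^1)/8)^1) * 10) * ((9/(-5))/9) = -221914/15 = -14794.27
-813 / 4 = -203.25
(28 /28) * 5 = 5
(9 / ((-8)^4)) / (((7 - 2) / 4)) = 9 / 5120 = 0.00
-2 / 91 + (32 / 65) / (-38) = -302 / 8645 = -0.03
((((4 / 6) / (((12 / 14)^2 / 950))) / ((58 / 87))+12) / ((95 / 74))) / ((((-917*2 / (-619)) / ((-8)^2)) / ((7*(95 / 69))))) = 17216459936 / 81351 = 211631.82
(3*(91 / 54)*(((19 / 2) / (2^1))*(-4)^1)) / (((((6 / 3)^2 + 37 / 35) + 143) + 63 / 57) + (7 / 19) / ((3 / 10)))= -60515 / 94746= -0.64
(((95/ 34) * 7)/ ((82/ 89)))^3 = 207317019156625/ 21670967872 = 9566.58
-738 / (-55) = 13.42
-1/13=-0.08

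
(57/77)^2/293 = 0.00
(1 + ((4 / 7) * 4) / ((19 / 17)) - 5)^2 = 67600 / 17689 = 3.82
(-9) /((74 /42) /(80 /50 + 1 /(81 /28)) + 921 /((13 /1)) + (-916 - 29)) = 215124 /20872963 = 0.01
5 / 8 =0.62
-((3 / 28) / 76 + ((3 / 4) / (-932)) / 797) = -34794 / 24698233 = -0.00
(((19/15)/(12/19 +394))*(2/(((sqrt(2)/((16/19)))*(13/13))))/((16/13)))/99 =0.00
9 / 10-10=-9.10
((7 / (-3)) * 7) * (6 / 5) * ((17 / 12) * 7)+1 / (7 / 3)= -40727 / 210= -193.94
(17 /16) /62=17 /992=0.02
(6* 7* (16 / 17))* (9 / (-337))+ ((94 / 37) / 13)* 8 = 1399120 / 2755649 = 0.51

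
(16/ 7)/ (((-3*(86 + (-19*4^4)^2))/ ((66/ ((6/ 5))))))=-440/ 248415111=-0.00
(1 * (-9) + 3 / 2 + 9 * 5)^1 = 75 / 2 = 37.50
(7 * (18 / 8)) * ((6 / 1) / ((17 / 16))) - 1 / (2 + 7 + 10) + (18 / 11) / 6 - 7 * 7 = 142693 / 3553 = 40.16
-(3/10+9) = -93/10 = -9.30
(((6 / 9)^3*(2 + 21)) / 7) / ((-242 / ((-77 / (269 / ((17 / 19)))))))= 1564 / 1517967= 0.00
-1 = -1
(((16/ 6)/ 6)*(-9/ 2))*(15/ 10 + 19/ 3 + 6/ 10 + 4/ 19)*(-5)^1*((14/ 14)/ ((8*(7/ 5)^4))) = 3079375/ 1094856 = 2.81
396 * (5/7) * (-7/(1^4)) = -1980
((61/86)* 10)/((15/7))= 427/129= 3.31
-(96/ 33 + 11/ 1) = -153/ 11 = -13.91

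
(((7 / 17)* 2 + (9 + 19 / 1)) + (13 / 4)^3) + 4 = 73061 / 1088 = 67.15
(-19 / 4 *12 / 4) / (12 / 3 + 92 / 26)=-741 / 392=-1.89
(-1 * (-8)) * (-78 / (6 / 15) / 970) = -156 / 97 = -1.61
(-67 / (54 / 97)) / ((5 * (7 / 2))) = -6499 / 945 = -6.88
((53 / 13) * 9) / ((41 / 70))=33390 / 533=62.65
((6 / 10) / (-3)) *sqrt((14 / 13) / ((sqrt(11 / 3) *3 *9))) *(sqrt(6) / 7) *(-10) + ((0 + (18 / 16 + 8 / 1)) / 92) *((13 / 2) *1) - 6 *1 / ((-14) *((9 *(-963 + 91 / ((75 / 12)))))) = 4 *11^(3 / 4) *3^(1 / 4) *sqrt(91) / 3003 + 472499719 / 732954432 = 0.75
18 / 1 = 18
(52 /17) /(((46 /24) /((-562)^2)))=504057.94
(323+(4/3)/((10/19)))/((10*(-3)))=-4883/450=-10.85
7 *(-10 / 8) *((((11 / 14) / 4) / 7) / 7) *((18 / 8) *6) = -1485 / 3136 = -0.47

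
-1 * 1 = -1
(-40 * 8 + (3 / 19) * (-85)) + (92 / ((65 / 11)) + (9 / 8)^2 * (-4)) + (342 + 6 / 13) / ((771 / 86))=-1445873779 / 5078320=-284.71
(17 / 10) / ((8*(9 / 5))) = 17 / 144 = 0.12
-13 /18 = -0.72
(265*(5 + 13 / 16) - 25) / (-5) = -4849 / 16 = -303.06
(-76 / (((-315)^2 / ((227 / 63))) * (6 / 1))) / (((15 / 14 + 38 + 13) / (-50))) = 34504 / 78121827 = 0.00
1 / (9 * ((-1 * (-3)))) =1 / 27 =0.04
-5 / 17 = -0.29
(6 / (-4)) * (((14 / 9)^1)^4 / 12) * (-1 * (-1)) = -0.73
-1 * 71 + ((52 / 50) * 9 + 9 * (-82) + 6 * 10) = -18491 / 25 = -739.64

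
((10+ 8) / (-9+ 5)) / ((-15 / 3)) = 9 / 10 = 0.90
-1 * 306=-306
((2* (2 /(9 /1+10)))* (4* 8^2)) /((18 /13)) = 6656 /171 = 38.92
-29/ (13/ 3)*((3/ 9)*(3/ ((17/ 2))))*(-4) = 696/ 221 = 3.15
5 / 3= 1.67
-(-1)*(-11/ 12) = -11/ 12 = -0.92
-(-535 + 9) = 526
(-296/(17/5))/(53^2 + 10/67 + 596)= -19832/775693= -0.03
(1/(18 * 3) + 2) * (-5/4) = -545/216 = -2.52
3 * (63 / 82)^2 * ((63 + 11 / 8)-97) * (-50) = 77693175 / 26896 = 2888.65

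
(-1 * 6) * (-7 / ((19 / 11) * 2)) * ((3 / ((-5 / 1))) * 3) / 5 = -2079 / 475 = -4.38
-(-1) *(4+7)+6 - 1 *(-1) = 18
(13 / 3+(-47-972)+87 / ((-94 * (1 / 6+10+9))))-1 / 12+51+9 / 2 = -20740029 / 21620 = -959.30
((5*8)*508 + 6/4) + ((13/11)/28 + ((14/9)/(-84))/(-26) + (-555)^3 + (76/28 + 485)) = -9239615935661/54054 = -170933065.74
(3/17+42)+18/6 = 768/17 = 45.18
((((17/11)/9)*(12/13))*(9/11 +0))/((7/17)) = 3468/11011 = 0.31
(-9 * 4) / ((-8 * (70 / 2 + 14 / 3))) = 27 / 238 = 0.11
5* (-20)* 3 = -300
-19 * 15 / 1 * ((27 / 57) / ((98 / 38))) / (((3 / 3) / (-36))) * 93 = 8587620 / 49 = 175257.55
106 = 106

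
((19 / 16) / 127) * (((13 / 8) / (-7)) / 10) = -247 / 1137920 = -0.00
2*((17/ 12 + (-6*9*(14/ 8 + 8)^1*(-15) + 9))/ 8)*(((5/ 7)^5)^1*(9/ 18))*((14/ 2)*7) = 9005.92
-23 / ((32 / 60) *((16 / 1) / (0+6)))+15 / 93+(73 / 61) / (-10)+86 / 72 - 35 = -271954429 / 5446080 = -49.94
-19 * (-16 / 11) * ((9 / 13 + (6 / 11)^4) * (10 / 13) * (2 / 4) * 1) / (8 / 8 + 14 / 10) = 94124100 / 27217619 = 3.46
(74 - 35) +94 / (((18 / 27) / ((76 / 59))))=13017 / 59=220.63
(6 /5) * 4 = 24 /5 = 4.80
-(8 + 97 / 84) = -769 / 84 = -9.15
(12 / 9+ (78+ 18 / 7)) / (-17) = -1720 / 357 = -4.82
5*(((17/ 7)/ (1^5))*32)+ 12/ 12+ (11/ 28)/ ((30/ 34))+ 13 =403.02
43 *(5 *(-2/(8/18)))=-1935/2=-967.50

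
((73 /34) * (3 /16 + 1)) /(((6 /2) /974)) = 675469 /816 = 827.78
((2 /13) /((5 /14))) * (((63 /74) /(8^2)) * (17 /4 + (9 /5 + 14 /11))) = 710451 /16931200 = 0.04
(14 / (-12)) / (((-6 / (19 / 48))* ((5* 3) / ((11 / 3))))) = 1463 / 77760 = 0.02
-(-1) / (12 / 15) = 5 / 4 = 1.25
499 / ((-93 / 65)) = -32435 / 93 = -348.76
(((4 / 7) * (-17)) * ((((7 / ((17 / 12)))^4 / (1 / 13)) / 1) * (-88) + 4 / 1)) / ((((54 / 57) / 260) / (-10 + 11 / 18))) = -17069643533.49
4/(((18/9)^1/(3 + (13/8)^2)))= 361/32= 11.28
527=527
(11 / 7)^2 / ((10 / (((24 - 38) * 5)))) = -121 / 7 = -17.29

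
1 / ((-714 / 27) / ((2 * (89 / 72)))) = -89 / 952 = -0.09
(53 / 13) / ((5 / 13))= 53 / 5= 10.60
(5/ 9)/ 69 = 0.01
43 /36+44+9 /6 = 1681 /36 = 46.69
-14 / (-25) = 14 / 25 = 0.56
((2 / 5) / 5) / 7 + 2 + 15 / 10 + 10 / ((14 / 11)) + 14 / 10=4469 / 350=12.77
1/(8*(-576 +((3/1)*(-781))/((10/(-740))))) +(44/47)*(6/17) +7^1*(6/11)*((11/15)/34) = 134097691/324875280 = 0.41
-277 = -277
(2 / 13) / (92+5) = 2 / 1261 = 0.00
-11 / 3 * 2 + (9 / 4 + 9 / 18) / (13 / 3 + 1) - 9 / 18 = -1405 / 192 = -7.32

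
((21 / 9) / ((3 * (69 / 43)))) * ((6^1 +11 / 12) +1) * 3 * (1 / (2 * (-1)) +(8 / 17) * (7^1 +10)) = 142975 / 1656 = 86.34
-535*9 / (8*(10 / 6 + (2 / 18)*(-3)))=-14445 / 32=-451.41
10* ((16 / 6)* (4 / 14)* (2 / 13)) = 320 / 273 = 1.17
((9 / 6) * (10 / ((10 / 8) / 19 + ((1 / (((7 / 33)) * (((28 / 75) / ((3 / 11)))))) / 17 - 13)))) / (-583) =474810 / 234953081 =0.00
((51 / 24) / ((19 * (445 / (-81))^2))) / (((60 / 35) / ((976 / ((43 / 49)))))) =777896217 / 323572850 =2.40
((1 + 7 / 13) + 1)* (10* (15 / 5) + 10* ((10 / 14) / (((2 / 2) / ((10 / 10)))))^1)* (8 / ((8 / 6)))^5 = 5132160 / 7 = 733165.71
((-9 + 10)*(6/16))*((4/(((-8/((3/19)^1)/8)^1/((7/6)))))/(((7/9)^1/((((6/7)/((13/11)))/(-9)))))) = 99/3458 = 0.03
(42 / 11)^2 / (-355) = -1764 / 42955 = -0.04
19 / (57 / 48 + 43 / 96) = 1824 / 157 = 11.62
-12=-12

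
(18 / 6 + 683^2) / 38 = 233246 / 19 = 12276.11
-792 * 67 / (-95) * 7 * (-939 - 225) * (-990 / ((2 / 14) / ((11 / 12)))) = 549320332176 / 19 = 28911596430.32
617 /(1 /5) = 3085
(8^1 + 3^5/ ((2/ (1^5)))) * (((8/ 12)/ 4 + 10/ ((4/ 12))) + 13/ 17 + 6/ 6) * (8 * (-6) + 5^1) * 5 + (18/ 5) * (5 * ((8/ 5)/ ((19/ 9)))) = -17229509891/ 19380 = -889035.60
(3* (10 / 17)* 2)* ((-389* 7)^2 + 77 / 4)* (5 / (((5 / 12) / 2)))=10677237480 / 17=628072792.94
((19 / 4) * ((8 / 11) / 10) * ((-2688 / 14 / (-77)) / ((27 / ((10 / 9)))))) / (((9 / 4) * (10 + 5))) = 0.00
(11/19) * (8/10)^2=176/475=0.37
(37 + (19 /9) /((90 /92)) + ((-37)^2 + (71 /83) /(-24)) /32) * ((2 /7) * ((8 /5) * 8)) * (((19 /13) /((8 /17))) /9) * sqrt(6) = 32535971203 * sqrt(6) /314636400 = 253.30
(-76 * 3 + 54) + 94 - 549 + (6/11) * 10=-6859/11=-623.55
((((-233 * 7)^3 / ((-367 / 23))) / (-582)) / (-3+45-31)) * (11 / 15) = -99790619593 / 3203910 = -31146.51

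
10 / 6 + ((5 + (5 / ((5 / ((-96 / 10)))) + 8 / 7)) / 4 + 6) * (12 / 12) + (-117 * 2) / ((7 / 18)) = -249863 / 420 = -594.91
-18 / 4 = -9 / 2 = -4.50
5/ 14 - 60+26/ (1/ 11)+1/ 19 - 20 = 54905/ 266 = 206.41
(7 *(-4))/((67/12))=-336/67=-5.01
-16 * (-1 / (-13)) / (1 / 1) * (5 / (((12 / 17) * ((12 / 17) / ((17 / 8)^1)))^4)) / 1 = -2913111186148805 / 1430979084288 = -2035.75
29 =29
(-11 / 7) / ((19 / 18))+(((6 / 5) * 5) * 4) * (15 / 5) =9378 / 133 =70.51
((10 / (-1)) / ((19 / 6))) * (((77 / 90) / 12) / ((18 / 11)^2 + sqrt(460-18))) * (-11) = -131769 / 8640041 + 1771561 * sqrt(442) / 311041476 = 0.10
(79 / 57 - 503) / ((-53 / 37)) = 1057904 / 3021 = 350.18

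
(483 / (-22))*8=-1932 / 11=-175.64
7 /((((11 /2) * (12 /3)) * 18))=7 /396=0.02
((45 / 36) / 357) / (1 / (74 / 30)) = 37 / 4284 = 0.01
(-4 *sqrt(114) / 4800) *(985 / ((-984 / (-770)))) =-15169 *sqrt(114) / 23616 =-6.86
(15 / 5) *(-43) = -129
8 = 8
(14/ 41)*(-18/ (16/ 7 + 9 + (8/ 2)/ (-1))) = -588/ 697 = -0.84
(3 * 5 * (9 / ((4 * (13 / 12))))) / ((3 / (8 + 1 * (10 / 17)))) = 19710 / 221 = 89.19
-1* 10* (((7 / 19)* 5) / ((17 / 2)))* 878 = -614600 / 323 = -1902.79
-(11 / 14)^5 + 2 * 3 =3065893 / 537824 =5.70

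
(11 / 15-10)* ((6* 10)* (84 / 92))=-11676 / 23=-507.65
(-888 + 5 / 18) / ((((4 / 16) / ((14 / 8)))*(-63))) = 15979 / 162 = 98.64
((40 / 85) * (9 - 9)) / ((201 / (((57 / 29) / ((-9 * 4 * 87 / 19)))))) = 0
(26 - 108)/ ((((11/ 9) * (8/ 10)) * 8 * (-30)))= 123/ 352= 0.35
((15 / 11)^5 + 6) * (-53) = -91461093 / 161051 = -567.90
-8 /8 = -1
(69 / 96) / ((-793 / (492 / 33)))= -943 / 69784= -0.01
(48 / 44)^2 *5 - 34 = -3394 / 121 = -28.05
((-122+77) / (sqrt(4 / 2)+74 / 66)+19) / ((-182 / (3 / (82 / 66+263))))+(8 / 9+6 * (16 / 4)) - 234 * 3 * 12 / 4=-6011949336089 / 2888809560+970299 * sqrt(2) / 256783072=-2081.11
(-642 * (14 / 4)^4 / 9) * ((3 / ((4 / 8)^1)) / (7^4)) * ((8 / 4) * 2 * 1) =-107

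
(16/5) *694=11104/5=2220.80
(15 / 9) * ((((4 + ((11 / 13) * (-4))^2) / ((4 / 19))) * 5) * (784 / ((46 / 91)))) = 851120200 / 897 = 948851.95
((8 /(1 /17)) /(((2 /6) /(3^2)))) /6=612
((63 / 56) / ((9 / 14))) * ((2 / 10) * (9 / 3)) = 21 / 20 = 1.05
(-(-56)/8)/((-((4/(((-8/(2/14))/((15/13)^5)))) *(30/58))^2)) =-159068296536952348/129746337890625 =-1225.99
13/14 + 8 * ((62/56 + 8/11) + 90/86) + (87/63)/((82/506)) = 26469389/814506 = 32.50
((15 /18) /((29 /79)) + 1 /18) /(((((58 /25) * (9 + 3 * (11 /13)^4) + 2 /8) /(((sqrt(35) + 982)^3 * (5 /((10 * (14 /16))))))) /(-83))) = -545107218016061199200 /128875719483- 1665135839694074800 * sqrt(35) /128875719483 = -4306150892.66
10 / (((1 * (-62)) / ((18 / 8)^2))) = -405 / 496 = -0.82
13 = 13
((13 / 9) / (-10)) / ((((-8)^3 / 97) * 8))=1261 / 368640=0.00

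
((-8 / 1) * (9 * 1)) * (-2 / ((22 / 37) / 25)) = 66600 / 11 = 6054.55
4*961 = 3844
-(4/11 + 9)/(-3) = 103/33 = 3.12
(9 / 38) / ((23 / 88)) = 396 / 437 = 0.91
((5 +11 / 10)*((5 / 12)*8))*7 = 427 / 3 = 142.33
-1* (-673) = 673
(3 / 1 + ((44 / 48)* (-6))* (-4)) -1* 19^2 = -336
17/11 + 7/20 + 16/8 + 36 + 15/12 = 2263/55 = 41.15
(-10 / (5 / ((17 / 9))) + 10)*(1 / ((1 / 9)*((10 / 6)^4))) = 4536 / 625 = 7.26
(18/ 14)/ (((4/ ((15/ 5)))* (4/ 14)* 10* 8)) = 27/ 640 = 0.04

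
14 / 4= 3.50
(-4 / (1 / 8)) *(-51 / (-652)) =-408 / 163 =-2.50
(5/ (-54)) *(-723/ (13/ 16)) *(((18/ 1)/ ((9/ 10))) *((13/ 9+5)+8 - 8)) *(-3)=-11182400/ 351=-31858.69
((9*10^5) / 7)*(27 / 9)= 2700000 / 7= 385714.29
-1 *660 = -660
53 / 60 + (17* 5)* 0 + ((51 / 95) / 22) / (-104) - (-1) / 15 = 206441 / 217360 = 0.95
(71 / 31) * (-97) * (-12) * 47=3884268 / 31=125298.97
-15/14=-1.07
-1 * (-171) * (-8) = -1368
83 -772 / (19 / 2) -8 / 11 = 211 / 209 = 1.01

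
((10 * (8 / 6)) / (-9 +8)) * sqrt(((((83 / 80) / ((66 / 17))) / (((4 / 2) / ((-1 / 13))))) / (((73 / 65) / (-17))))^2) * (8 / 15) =-1.11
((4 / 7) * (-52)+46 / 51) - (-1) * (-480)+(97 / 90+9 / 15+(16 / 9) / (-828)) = -1124306837 / 2216970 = -507.14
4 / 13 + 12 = 160 / 13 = 12.31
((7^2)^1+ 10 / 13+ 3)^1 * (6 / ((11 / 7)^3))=1411788 / 17303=81.59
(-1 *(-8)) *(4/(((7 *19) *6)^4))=2/25344958401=0.00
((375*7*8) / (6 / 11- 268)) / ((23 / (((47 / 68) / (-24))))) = 452375 / 4601288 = 0.10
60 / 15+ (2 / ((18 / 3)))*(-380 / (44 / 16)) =-1388 / 33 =-42.06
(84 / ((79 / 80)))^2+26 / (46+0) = 1038724333 / 143543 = 7236.33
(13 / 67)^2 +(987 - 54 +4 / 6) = 12574196 / 13467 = 933.70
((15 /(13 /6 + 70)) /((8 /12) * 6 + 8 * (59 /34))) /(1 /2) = 765 /32908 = 0.02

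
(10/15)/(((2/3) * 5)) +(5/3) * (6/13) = 63/65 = 0.97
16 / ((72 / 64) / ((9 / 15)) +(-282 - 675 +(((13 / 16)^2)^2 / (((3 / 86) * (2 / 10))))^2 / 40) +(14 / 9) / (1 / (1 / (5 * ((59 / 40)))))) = -24326694764544 / 1303554155029115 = -0.02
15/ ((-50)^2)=0.01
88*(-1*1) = -88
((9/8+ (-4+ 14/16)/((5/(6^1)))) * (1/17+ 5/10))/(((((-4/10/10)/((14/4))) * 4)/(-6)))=-209475/1088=-192.53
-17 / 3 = -5.67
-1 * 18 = -18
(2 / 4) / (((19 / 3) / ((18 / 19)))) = 27 / 361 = 0.07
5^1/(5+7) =5/12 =0.42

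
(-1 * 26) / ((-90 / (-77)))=-1001 / 45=-22.24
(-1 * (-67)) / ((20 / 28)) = 469 / 5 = 93.80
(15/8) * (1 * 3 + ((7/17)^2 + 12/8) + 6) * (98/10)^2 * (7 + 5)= 133262703/5780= 23055.83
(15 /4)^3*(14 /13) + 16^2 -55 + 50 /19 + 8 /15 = 30938917 /118560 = 260.96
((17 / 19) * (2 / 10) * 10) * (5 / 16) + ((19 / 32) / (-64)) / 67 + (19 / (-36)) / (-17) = 235390271 / 398886912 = 0.59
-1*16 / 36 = -4 / 9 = -0.44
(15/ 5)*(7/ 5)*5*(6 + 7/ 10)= 1407/ 10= 140.70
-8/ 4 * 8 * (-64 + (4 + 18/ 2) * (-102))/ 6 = 11120/ 3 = 3706.67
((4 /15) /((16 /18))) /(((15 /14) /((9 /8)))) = 63 /200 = 0.32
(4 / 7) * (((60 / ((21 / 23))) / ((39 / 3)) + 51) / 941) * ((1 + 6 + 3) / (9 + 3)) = 51010 / 1798251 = 0.03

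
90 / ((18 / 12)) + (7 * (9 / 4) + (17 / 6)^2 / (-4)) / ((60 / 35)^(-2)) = 4919 / 49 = 100.39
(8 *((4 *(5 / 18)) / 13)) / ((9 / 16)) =1280 / 1053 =1.22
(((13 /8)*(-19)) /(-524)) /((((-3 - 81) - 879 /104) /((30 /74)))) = -3211 /12427708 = -0.00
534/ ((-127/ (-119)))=63546/ 127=500.36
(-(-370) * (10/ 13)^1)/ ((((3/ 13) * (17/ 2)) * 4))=1850/ 51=36.27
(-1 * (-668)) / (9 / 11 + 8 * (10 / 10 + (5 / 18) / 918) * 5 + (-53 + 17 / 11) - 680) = -30354588 / 31382657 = -0.97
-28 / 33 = -0.85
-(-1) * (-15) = -15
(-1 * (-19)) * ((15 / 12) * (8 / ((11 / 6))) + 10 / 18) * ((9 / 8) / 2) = 11305 / 176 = 64.23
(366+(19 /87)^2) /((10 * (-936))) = -554123 /14169168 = -0.04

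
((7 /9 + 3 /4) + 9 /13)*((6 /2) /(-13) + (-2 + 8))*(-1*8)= -51950 /507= -102.47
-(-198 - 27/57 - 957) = 21954/19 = 1155.47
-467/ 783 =-0.60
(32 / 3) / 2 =16 / 3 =5.33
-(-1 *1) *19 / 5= 19 / 5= 3.80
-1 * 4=-4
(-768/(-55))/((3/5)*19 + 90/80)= 2048/1837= 1.11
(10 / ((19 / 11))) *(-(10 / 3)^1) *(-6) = 2200 / 19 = 115.79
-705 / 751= -0.94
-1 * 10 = -10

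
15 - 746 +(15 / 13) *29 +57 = -8327 / 13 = -640.54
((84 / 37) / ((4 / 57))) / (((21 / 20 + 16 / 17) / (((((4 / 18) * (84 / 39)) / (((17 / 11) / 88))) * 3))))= 432579840 / 325637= 1328.41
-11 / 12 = -0.92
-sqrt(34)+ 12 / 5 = 12 / 5 - sqrt(34) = -3.43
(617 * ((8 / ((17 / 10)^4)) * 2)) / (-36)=-24680000 / 751689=-32.83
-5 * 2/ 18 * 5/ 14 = -25/ 126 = -0.20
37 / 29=1.28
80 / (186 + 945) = 80 / 1131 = 0.07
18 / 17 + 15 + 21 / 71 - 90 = -88890 / 1207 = -73.65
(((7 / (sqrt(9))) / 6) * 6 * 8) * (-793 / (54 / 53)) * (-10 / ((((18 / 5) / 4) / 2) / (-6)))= -470724800 / 243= -1937139.09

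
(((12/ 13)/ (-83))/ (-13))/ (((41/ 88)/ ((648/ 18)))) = 38016/ 575107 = 0.07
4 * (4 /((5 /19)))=60.80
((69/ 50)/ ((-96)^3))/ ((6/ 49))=-1127/ 88473600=-0.00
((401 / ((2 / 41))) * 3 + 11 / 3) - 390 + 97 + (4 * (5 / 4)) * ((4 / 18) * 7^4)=27039.94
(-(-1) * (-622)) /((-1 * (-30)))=-311 /15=-20.73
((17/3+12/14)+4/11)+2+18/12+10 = 20.39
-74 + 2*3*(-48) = -362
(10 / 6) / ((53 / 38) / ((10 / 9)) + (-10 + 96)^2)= 1900 / 8432871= 0.00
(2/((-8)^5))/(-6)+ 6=589825/98304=6.00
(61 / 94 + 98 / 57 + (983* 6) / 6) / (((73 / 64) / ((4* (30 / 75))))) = 1351578368 / 977835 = 1382.22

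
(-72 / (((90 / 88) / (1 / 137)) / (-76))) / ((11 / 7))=17024 / 685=24.85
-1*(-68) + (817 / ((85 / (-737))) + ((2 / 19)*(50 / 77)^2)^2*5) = -7567805960878549 / 1078671063085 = -7015.86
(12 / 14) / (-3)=-2 / 7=-0.29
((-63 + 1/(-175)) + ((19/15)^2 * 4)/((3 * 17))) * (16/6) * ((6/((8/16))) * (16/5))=-2586022912/401625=-6438.90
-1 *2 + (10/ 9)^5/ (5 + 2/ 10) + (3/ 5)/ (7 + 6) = -6249223/ 3838185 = -1.63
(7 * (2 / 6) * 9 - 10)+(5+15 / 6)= 37 / 2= 18.50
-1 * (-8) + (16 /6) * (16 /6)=136 /9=15.11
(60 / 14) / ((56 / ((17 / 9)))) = 85 / 588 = 0.14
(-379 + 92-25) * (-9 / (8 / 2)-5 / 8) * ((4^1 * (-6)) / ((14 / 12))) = -129168 / 7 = -18452.57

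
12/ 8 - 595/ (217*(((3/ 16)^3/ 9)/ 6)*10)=-139171/ 62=-2244.69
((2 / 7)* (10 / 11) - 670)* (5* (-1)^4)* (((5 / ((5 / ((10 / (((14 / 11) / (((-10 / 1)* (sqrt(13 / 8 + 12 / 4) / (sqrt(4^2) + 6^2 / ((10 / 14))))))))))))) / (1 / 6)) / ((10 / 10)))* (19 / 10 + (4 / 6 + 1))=344874375* sqrt(74) / 13328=222593.15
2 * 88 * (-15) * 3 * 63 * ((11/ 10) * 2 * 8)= -8781696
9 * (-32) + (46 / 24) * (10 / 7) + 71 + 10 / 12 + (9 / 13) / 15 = -97089 / 455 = -213.38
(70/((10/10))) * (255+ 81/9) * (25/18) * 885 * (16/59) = 6160000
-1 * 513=-513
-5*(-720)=3600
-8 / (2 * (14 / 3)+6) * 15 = -7.83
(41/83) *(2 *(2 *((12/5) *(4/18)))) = 1312/1245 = 1.05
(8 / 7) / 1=8 / 7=1.14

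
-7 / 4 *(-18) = 63 / 2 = 31.50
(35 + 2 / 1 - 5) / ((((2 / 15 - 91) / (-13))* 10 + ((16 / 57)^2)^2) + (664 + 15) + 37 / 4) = 17565185664 / 416159672629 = 0.04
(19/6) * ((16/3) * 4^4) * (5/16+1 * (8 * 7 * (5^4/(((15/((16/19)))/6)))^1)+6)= 458997632/9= 50999736.89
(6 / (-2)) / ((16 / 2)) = -3 / 8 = -0.38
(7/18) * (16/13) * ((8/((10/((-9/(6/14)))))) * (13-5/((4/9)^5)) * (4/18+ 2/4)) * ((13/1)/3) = 179591321/25920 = 6928.68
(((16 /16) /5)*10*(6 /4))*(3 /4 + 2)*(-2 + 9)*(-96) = -5544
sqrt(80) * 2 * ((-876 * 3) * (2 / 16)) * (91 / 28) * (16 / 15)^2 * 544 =-132161536 * sqrt(5) / 25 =-11820887.14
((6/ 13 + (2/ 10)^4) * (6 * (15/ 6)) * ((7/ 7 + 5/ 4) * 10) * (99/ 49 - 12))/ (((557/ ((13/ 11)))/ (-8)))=198731556/ 7505575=26.48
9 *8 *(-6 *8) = -3456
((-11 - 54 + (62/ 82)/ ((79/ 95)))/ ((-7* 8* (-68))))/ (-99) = 103795/ 610538544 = 0.00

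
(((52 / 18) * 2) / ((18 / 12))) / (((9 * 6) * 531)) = 52 / 387099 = 0.00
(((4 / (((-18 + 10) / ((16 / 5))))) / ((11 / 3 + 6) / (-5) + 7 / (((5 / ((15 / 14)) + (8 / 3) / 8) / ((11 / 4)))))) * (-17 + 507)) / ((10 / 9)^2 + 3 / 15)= -544320 / 1909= -285.13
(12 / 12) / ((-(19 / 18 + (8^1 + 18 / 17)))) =-306 / 3095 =-0.10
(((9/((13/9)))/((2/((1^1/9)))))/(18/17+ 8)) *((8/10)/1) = 153/5005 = 0.03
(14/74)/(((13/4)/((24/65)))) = 672/31265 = 0.02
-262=-262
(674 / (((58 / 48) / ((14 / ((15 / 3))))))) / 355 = 226464 / 51475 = 4.40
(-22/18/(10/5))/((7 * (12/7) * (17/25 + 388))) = -275/2098872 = -0.00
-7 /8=-0.88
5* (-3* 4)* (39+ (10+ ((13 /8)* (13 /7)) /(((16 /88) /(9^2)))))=-2341005 /28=-83607.32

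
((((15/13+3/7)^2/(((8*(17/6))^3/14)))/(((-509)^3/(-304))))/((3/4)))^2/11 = 50292379090944/6461932195700547872407809799091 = 0.00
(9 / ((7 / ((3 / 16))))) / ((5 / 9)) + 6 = 3603 / 560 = 6.43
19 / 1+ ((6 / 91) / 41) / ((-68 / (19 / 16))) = 19.00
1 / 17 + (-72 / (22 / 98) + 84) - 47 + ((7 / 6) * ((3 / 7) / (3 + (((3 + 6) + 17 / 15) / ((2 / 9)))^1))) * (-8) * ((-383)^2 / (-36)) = 21142613 / 408969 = 51.70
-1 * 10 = -10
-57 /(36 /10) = -95 /6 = -15.83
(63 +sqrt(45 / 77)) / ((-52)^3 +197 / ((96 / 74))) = -3024 / 6741895- 144 * sqrt(385) / 519125915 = -0.00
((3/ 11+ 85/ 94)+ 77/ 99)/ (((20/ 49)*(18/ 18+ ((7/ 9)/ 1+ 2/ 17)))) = 15153103/ 5997200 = 2.53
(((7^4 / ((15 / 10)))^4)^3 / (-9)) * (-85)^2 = -1086184797675315430657590373197591326163301273600 / 4782969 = -227094258331031505882139400000000000000000.00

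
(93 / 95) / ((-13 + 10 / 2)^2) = 93 / 6080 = 0.02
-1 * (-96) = 96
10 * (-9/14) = -45/7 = -6.43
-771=-771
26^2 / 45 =676 / 45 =15.02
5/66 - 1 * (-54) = 3569/66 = 54.08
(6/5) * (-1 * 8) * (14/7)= -19.20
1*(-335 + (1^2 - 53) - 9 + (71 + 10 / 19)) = -324.47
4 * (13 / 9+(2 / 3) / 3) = 20 / 3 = 6.67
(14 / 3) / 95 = 14 / 285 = 0.05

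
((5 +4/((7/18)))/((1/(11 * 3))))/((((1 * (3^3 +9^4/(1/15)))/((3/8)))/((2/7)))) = 0.00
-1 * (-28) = 28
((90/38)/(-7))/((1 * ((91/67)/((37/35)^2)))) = -825507/2965235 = -0.28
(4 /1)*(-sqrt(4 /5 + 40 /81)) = -8*sqrt(655) /45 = -4.55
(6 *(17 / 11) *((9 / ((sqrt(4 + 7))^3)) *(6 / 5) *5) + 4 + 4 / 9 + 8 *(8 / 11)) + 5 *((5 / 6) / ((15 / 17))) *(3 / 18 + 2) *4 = 5508 *sqrt(11) / 1331 + 15203 / 297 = 64.91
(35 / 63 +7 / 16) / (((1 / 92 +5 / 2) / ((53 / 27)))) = 15847 / 20412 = 0.78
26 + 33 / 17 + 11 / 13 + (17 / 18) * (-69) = -48239 / 1326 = -36.38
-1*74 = -74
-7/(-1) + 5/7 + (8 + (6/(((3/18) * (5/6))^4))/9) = 7906958/4375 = 1807.30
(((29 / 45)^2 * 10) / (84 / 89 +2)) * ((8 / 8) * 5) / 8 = 74849 / 84888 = 0.88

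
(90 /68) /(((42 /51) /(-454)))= -10215 /14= -729.64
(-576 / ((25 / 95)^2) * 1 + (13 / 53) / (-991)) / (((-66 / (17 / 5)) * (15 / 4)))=33757125182 / 295441875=114.26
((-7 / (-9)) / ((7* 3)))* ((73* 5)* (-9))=-365 / 3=-121.67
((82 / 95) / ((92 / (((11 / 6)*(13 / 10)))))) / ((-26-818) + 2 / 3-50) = -5863 / 234232000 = -0.00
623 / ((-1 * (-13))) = 623 / 13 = 47.92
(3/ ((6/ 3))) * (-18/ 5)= -27/ 5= -5.40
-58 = -58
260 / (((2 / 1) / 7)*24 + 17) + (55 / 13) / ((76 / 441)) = 5848745 / 164996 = 35.45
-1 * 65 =-65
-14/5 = -2.80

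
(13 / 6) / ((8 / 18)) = 39 / 8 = 4.88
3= 3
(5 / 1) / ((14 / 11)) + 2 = 83 / 14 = 5.93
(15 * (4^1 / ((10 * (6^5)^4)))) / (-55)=-1 / 33514785700577280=-0.00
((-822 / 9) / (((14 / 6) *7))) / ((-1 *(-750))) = -0.01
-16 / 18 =-8 / 9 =-0.89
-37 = -37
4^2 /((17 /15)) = 240 /17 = 14.12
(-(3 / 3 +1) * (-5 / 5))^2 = 4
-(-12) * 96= 1152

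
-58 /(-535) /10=29 /2675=0.01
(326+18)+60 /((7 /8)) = 412.57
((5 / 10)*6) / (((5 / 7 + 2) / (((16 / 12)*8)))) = 224 / 19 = 11.79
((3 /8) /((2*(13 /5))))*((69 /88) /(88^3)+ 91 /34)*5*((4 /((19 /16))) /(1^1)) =10770848925 /3313316864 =3.25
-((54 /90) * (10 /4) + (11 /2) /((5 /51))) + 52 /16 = -1087 /20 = -54.35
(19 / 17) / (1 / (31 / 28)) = 589 / 476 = 1.24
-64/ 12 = -16/ 3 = -5.33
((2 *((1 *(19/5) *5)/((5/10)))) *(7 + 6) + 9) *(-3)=-2991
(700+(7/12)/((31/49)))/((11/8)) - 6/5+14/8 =10440973/20460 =510.31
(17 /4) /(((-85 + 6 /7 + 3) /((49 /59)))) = -5831 /134048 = -0.04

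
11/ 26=0.42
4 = 4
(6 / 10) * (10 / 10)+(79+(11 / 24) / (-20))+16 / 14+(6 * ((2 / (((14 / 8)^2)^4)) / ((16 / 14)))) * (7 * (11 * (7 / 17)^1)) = 11589391043 / 137145120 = 84.50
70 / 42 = 5 / 3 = 1.67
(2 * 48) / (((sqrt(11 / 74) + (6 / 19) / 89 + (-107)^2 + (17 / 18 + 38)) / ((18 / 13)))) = 680487494410078848 / 58811495472258671155 - 800471673216 * sqrt(814) / 58811495472258671155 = 0.01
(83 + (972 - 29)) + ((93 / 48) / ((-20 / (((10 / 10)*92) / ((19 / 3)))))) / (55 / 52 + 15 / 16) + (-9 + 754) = 69793868 / 39425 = 1770.29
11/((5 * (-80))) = -11/400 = -0.03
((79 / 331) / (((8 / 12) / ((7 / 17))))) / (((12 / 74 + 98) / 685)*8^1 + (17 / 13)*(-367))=-546615615 / 1775315427658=-0.00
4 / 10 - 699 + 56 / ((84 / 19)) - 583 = -19034 / 15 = -1268.93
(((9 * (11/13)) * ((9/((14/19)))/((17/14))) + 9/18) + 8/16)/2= 8575/221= 38.80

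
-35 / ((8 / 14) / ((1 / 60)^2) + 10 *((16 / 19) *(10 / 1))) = -931 / 56960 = -0.02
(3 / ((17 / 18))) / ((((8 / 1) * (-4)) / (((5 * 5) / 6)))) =-0.41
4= 4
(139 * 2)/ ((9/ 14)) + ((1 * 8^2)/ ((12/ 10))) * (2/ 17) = 67124/ 153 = 438.72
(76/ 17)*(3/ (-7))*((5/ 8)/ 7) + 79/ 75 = 110239/ 124950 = 0.88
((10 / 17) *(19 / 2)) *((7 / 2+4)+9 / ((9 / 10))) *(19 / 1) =63175 / 34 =1858.09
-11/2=-5.50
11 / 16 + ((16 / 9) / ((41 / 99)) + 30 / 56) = 25329 / 4592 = 5.52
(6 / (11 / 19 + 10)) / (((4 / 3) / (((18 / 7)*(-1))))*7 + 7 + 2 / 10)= 2565 / 16147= 0.16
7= 7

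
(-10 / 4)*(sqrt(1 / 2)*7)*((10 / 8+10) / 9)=-175*sqrt(2) / 16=-15.47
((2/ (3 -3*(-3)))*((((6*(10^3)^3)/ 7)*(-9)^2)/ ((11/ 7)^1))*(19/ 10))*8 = 1231200000000/ 11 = 111927272727.27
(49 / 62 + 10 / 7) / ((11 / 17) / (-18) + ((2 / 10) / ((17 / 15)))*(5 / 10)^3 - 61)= -34668 / 953281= -0.04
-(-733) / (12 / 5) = 3665 / 12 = 305.42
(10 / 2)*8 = 40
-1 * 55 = -55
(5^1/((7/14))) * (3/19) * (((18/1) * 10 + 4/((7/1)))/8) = 4740/133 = 35.64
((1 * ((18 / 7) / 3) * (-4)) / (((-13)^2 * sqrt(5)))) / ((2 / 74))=-888 * sqrt(5) / 5915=-0.34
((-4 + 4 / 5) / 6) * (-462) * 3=739.20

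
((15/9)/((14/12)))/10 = 1/7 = 0.14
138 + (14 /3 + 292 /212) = 22903 /159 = 144.04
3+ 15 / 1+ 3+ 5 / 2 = 47 / 2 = 23.50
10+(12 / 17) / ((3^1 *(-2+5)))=514 / 51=10.08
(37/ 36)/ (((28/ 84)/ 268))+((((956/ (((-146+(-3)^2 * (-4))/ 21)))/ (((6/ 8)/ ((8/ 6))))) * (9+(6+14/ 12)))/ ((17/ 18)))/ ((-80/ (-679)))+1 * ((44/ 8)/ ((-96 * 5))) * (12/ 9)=-4401998287/ 159120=-27664.64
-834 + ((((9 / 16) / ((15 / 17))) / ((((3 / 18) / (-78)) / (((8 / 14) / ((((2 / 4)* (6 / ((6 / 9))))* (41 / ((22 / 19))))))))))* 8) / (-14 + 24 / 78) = -2022254946 / 2426585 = -833.37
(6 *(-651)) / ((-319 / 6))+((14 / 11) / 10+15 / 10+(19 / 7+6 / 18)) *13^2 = 863.52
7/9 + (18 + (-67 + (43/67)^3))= -129815579/2706867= -47.96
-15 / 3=-5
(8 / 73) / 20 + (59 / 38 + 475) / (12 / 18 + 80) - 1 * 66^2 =-14601240493 / 3356540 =-4350.09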